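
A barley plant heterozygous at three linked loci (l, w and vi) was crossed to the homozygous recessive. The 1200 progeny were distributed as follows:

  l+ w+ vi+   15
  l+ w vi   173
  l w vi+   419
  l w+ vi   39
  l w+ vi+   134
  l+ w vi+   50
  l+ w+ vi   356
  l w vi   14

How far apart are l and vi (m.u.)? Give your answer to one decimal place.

9.8 m.u.

The two most frequent reciprocal classes, l w vi+ and l+ w+ vi, are the parental types, so the F1 was l w vi+ / l+ w+ vi.
The two rarest classes, l w vi and l+ w+ vi+, are the double crossovers. Comparing them with the parentals, only the vi allele has switched, so vi is the middle locus and the order is w – vi – l.
Crossovers in the vi–l interval produce the single-crossover classes l+ w vi+ and l w+ vi (50 + 39 = 89) plus the double crossovers (29).
RF(vi–l) = (89 + 29) / 1200 = 118/1200 = 0.0983 → 9.8 m.u.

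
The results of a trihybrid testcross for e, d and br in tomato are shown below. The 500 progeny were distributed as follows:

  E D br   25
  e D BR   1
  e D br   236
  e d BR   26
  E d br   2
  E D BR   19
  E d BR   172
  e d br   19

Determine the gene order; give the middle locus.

br

The two most frequent reciprocal classes, e D br and E d BR, are the parental types, so the F1 was e D br / E d BR.
The two rarest classes, e D BR and E d br, are the double crossovers. Comparing them with the parentals, only the br allele has switched, so br is the middle locus and the order is d – br – e.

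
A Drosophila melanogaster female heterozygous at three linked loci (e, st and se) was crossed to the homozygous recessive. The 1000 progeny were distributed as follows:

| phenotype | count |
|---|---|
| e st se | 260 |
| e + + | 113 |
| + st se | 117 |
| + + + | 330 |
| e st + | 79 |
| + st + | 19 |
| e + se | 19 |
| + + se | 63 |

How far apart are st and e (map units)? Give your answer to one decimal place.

26.8 map units

The two most frequent reciprocal classes, + + + and e st se, are the parental types, so the F1 was + + + / e st se.
The two rarest classes, + st + and e + se, are the double crossovers. Comparing them with the parentals, only the st allele has switched, so st is the middle locus and the order is e – st – se.
Crossovers in the e–st interval produce the single-crossover classes e + + and + st se (113 + 117 = 230) plus the double crossovers (38).
RF(e–st) = (230 + 38) / 1000 = 268/1000 = 0.2680 → 26.8 map units.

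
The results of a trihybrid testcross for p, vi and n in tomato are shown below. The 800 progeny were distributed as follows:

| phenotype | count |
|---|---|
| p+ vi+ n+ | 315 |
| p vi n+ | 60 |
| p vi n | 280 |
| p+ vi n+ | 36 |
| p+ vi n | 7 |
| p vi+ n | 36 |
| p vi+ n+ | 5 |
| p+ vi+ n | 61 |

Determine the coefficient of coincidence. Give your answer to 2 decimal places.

0.86

The two most frequent reciprocal classes, p vi n and p+ vi+ n+, are the parental types, so the F1 was p vi n / p+ vi+ n+.
The two rarest classes, p+ vi n and p vi+ n+, are the double crossovers. Comparing them with the parentals, only the p allele has switched, so p is the middle locus and the order is n – p – vi.
n–p: (121 + 12)/800 = 0.1663; p–vi: (72 + 12)/800 = 0.1050.
Expected DCO frequency = 0.1663 × 0.1050 ≈ 0.01746; observed = 12/800 ≈ 0.01500.
Coefficient of coincidence = 0.01500/0.01746 ≈ 0.86.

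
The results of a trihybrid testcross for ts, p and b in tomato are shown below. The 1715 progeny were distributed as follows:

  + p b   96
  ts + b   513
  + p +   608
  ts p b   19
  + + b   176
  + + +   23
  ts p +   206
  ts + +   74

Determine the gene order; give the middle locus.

p

The two most frequent reciprocal classes, ts + b and + p +, are the parental types, so the F1 was ts + b / + p +.
The two rarest classes, ts p b and + + +, are the double crossovers. Comparing them with the parentals, only the p allele has switched, so p is the middle locus and the order is b – p – ts.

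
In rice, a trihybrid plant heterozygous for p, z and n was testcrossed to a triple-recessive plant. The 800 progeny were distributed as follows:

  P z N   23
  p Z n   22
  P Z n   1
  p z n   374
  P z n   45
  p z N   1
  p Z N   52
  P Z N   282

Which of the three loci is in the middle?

The two most frequent reciprocal classes, P Z N and p z n, are the parental types, so the F1 was P Z N / p z n.
The two rarest classes, P Z n and p z N, are the double crossovers. Comparing them with the parentals, only the n allele has switched, so n is the middle locus and the order is p – n – z.

n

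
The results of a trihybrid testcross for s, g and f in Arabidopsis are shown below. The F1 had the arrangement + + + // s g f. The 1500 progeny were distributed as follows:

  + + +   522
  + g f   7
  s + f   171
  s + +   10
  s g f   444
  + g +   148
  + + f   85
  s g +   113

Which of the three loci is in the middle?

s

The two rarest classes, s + + and + g f, are the double crossovers. Comparing them with the parentals, only the s allele has switched, so s is the middle locus and the order is g – s – f.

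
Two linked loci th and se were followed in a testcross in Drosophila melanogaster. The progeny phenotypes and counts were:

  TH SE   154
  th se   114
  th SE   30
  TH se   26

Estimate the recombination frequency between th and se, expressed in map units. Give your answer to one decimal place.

17.3 map units

The two most frequent classes, TH SE (154) and th se (114), are the parental types, so the F1 was TH SE / th se.
The recombinant classes are TH se and th SE: 26 + 30 = 56.
Recombination frequency = 56/324 = 0.1728 ≈ 17.3%, i.e. 17.3 map units.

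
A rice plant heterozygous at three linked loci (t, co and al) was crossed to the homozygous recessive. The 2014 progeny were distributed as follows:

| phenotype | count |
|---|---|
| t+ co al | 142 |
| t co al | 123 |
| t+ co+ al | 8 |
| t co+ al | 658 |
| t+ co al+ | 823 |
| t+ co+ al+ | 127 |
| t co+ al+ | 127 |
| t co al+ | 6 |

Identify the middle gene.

t

The two most frequent reciprocal classes, t co+ al and t+ co al+, are the parental types, so the F1 was t co+ al / t+ co al+.
The two rarest classes, t+ co+ al and t co al+, are the double crossovers. Comparing them with the parentals, only the t allele has switched, so t is the middle locus and the order is co – t – al.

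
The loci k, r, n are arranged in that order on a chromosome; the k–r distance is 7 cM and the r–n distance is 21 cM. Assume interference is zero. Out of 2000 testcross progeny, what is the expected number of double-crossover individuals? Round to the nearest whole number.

29

Map distances give recombination frequencies of 0.070 and 0.210 for the two intervals.
With no interference, expected double-crossover frequency = 0.070 × 0.210 = 0.01470.
Expected number = 0.01470 × 2000 = 29.40 ≈ 29.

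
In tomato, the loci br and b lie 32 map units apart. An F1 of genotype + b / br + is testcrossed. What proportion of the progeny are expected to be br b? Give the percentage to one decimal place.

16.0%

A map distance of 32 map units corresponds to a recombination frequency of 0.320.
The F1 is + b / br +, so br b is a recombinant gamete class with expected frequency r/2 = 0.320/2 = 0.1600.
That is 0.1600 = 16.0% of the progeny.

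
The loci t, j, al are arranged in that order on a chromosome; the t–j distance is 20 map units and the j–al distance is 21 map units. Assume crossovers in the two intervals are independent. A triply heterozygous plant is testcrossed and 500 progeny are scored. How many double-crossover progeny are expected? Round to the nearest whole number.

Map distances give recombination frequencies of 0.200 and 0.210 for the two intervals.
With no interference, expected double-crossover frequency = 0.200 × 0.210 = 0.04200.
Expected number = 0.04200 × 500 = 21.00 ≈ 21.

21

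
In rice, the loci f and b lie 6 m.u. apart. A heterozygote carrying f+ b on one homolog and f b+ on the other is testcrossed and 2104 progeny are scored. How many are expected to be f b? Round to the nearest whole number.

63

A map distance of 6 m.u. corresponds to a recombination frequency of 0.060.
The F1 is f+ b / f b+, so f b is a recombinant gamete class with expected frequency r/2 = 0.060/2 = 0.0300.
Expected number = 0.0300 × 2104 = 63.12 ≈ 63.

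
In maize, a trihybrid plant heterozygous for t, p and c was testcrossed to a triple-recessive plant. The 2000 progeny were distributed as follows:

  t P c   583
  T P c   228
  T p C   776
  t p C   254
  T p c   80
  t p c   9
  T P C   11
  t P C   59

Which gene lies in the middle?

p

The two most frequent reciprocal classes, t P c and T p C, are the parental types, so the F1 was t P c / T p C.
The two rarest classes, t p c and T P C, are the double crossovers. Comparing them with the parentals, only the p allele has switched, so p is the middle locus and the order is c – p – t.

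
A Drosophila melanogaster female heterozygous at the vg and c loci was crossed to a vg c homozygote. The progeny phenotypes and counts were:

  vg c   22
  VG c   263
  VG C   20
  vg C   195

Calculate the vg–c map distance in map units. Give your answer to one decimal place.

8.4 map units

The two most frequent classes, VG c (263) and vg C (195), are the parental types, so the F1 was VG c / vg C.
The recombinant classes are VG C and vg c: 20 + 22 = 42.
Recombination frequency = 42/500 = 0.0840 ≈ 8.4%, i.e. 8.4 map units.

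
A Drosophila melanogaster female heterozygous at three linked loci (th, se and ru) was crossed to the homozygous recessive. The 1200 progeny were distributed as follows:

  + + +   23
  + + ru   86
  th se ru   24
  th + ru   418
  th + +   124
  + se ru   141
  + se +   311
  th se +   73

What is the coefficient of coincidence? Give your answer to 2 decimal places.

0.88

The two most frequent reciprocal classes, + se + and th + ru, are the parental types, so the F1 was + se + / th + ru.
The two rarest classes, + + + and th se ru, are the double crossovers. Comparing them with the parentals, only the se allele has switched, so se is the middle locus and the order is th – se – ru.
th–se: (159 + 47)/1200 = 0.1717; se–ru: (265 + 47)/1200 = 0.2600.
Expected DCO frequency = 0.1717 × 0.2600 ≈ 0.04464; observed = 47/1200 ≈ 0.03917.
Coefficient of coincidence = 0.03917/0.04464 ≈ 0.88.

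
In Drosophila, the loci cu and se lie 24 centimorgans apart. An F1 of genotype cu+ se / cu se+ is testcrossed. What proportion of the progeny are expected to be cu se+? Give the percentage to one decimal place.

38.0%

A map distance of 24 centimorgans corresponds to a recombination frequency of 0.240.
The F1 is cu+ se / cu se+, so cu se+ is a parental gamete class with expected frequency (1 − r)/2 = 0.760/2 = 0.3800.
That is 0.3800 = 38.0% of the progeny.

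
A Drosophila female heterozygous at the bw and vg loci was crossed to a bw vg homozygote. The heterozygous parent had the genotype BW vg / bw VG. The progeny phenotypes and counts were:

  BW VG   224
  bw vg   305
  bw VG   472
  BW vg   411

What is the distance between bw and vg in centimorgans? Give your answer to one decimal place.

37.5 centimorgans

The recombinant classes are BW VG and bw vg: 224 + 305 = 529.
Recombination frequency = 529/1412 = 0.3746 ≈ 37.5%, i.e. 37.5 centimorgans.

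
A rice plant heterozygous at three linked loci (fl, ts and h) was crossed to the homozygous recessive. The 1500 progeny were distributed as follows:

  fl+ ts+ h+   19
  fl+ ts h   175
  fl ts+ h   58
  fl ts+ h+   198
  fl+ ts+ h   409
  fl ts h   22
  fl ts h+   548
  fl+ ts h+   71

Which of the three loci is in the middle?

h

The two most frequent reciprocal classes, fl+ ts+ h and fl ts h+, are the parental types, so the F1 was fl+ ts+ h / fl ts h+.
The two rarest classes, fl+ ts+ h+ and fl ts h, are the double crossovers. Comparing them with the parentals, only the h allele has switched, so h is the middle locus and the order is ts – h – fl.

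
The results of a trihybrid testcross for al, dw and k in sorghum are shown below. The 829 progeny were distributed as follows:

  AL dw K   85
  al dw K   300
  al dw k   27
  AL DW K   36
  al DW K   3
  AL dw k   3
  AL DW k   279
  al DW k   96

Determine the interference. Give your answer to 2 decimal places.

The two most frequent reciprocal classes, al dw K and AL DW k, are the parental types, so the F1 was al dw K / AL DW k.
The two rarest classes, al DW K and AL dw k, are the double crossovers. Comparing them with the parentals, only the dw allele has switched, so dw is the middle locus and the order is k – dw – al.
k–dw: (63 + 6)/829 = 0.0832; dw–al: (181 + 6)/829 = 0.2256.
Expected DCO frequency = 0.0832 × 0.2256 ≈ 0.01877; observed = 6/829 ≈ 0.00724.
Coefficient of coincidence = 0.00724/0.01877 ≈ 0.39; interference = 1 − 0.39 = 0.61.

0.61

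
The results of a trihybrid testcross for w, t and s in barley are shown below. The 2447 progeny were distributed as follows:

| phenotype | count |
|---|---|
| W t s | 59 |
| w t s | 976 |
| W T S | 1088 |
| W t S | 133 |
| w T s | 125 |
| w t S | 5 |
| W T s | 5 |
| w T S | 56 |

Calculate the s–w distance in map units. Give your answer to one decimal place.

5.1 map units

The two most frequent reciprocal classes, W T S and w t s, are the parental types, so the F1 was W T S / w t s.
The two rarest classes, W T s and w t S, are the double crossovers. Comparing them with the parentals, only the s allele has switched, so s is the middle locus and the order is w – s – t.
Crossovers in the w–s interval produce the single-crossover classes w T S and W t s (56 + 59 = 115) plus the double crossovers (10).
RF(w–s) = (115 + 10) / 2447 = 125/2447 = 0.0511 → 5.1 map units.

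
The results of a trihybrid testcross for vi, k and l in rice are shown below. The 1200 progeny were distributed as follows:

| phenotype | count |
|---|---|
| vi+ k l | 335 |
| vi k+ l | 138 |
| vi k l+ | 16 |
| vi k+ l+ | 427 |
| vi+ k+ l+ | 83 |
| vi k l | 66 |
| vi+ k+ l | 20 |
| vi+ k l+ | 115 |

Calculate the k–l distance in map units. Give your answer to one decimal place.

24.1 map units

The two most frequent reciprocal classes, vi k+ l+ and vi+ k l, are the parental types, so the F1 was vi k+ l+ / vi+ k l.
The two rarest classes, vi k l+ and vi+ k+ l, are the double crossovers. Comparing them with the parentals, only the k allele has switched, so k is the middle locus and the order is vi – k – l.
Crossovers in the k–l interval produce the single-crossover classes vi k+ l and vi+ k l+ (138 + 115 = 253) plus the double crossovers (36).
RF(k–l) = (253 + 36) / 1200 = 289/1200 = 0.2408 → 24.1 map units.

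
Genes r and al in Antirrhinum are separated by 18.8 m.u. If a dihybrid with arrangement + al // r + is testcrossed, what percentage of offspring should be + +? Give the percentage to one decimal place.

A map distance of 18.8 m.u. corresponds to a recombination frequency of 0.188.
The F1 is + al / r +, so + + is a recombinant gamete class with expected frequency r/2 = 0.188/2 = 0.0940.
That is 0.0940 = 9.4% of the progeny.

9.4%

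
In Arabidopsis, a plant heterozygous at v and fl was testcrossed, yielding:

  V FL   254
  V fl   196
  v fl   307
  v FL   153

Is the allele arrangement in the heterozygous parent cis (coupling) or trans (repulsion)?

cis

The two most frequent classes are V FL (254) and v fl (307); these are the parental (non-recombinant) types.
So the F1 carried V FL on one chromosome and v fl on the other — the recessive alleles are on the same chromosome (cis / coupling).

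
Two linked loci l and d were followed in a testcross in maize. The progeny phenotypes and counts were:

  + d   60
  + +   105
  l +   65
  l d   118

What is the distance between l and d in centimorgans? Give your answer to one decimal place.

The two most frequent classes, + + (105) and l d (118), are the parental types, so the F1 was + + / l d.
The recombinant classes are + d and l +: 60 + 65 = 125.
Recombination frequency = 125/348 = 0.3592 ≈ 35.9%, i.e. 35.9 centimorgans.

35.9 centimorgans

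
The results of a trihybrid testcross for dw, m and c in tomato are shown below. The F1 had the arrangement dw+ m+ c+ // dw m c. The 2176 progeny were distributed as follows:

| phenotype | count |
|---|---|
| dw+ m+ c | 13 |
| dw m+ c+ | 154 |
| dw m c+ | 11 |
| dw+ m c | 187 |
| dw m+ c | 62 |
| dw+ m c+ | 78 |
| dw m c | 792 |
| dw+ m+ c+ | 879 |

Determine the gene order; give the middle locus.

The two rarest classes, dw+ m+ c and dw m c+, are the double crossovers. Comparing them with the parentals, only the c allele has switched, so c is the middle locus and the order is dw – c – m.

c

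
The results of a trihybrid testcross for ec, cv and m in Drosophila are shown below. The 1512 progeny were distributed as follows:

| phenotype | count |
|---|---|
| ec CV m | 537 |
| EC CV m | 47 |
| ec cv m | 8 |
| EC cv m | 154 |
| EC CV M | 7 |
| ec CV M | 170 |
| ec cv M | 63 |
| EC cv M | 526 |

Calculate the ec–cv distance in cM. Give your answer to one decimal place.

The two most frequent reciprocal classes, EC cv M and ec CV m, are the parental types, so the F1 was EC cv M / ec CV m.
The two rarest classes, EC CV M and ec cv m, are the double crossovers. Comparing them with the parentals, only the cv allele has switched, so cv is the middle locus and the order is m – cv – ec.
Crossovers in the cv–ec interval produce the single-crossover classes ec cv M and EC CV m (63 + 47 = 110) plus the double crossovers (15).
RF(cv–ec) = (110 + 15) / 1512 = 125/1512 = 0.0827 → 8.3 cM.

8.3 cM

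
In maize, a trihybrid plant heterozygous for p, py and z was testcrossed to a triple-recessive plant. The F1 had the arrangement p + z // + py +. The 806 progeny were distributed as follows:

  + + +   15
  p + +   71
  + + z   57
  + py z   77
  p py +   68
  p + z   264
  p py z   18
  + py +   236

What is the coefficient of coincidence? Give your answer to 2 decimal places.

The two rarest classes, p py z and + + +, are the double crossovers. Comparing them with the parentals, only the py allele has switched, so py is the middle locus and the order is p – py – z.
p–py: (125 + 33)/806 = 0.1960; py–z: (148 + 33)/806 = 0.2246.
Expected DCO frequency = 0.1960 × 0.2246 ≈ 0.04402; observed = 33/806 ≈ 0.04094.
Coefficient of coincidence = 0.04094/0.04402 ≈ 0.93.

0.93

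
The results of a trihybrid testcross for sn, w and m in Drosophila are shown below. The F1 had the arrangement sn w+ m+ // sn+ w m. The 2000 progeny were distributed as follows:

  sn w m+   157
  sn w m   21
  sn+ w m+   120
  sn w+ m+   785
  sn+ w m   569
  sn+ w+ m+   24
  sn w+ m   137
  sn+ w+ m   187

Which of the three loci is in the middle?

The two rarest classes, sn+ w+ m+ and sn w m, are the double crossovers. Comparing them with the parentals, only the sn allele has switched, so sn is the middle locus and the order is w – sn – m.

sn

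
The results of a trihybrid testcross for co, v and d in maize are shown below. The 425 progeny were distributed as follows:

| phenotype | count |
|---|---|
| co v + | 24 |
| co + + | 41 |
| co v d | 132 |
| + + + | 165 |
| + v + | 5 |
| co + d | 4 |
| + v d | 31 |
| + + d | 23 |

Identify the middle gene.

The two most frequent reciprocal classes, co v d and + + +, are the parental types, so the F1 was co v d / + + +.
The two rarest classes, co + d and + v +, are the double crossovers. Comparing them with the parentals, only the v allele has switched, so v is the middle locus and the order is d – v – co.

v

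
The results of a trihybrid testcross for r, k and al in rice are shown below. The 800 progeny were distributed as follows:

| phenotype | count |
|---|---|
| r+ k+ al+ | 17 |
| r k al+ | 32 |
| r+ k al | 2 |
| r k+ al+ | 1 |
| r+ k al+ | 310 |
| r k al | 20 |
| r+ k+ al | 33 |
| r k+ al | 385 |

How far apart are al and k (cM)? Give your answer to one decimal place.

5.0 cM

The two most frequent reciprocal classes, r+ k al+ and r k+ al, are the parental types, so the F1 was r+ k al+ / r k+ al.
The two rarest classes, r+ k al and r k+ al+, are the double crossovers. Comparing them with the parentals, only the al allele has switched, so al is the middle locus and the order is k – al – r.
Crossovers in the k–al interval produce the single-crossover classes r+ k+ al+ and r k al (17 + 20 = 37) plus the double crossovers (3).
RF(k–al) = (37 + 3) / 800 = 40/800 = 0.0500 → 5.0 cM.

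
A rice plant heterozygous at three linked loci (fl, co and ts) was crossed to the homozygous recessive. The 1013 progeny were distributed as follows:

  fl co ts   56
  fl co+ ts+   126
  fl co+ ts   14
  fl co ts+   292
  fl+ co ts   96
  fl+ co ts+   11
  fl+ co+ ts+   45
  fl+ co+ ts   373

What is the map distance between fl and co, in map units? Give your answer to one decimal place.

24.4 map units

The two most frequent reciprocal classes, fl co ts+ and fl+ co+ ts, are the parental types, so the F1 was fl co ts+ / fl+ co+ ts.
The two rarest classes, fl+ co ts+ and fl co+ ts, are the double crossovers. Comparing them with the parentals, only the fl allele has switched, so fl is the middle locus and the order is co – fl – ts.
Crossovers in the co–fl interval produce the single-crossover classes fl co+ ts+ and fl+ co ts (126 + 96 = 222) plus the double crossovers (25).
RF(co–fl) = (222 + 25) / 1013 = 247/1013 = 0.2438 → 24.4 map units.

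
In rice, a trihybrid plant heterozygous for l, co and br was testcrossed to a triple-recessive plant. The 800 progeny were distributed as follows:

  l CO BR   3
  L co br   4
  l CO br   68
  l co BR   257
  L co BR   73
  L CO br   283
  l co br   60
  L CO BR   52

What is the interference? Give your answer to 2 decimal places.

0.68

The two most frequent reciprocal classes, l co BR and L CO br, are the parental types, so the F1 was l co BR / L CO br.
The two rarest classes, l CO BR and L co br, are the double crossovers. Comparing them with the parentals, only the co allele has switched, so co is the middle locus and the order is l – co – br.
l–co: (141 + 7)/800 = 0.1850; co–br: (112 + 7)/800 = 0.1487.
Expected DCO frequency = 0.1850 × 0.1487 ≈ 0.02751; observed = 7/800 ≈ 0.00875.
Coefficient of coincidence = 0.00875/0.02751 ≈ 0.32; interference = 1 − 0.32 = 0.68.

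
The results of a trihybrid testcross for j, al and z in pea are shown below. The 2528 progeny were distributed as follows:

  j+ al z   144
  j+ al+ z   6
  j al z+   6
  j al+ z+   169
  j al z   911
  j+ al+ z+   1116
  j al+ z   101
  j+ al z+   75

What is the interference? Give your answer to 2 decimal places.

The two most frequent reciprocal classes, j+ al+ z+ and j al z, are the parental types, so the F1 was j+ al+ z+ / j al z.
The two rarest classes, j+ al+ z and j al z+, are the double crossovers. Comparing them with the parentals, only the z allele has switched, so z is the middle locus and the order is j – z – al.
j–z: (313 + 12)/2528 = 0.1286; z–al: (176 + 12)/2528 = 0.0744.
Expected DCO frequency = 0.1286 × 0.0744 ≈ 0.00957; observed = 12/2528 ≈ 0.00475.
Coefficient of coincidence = 0.00475/0.00957 ≈ 0.50; interference = 1 − 0.50 = 0.50.

0.50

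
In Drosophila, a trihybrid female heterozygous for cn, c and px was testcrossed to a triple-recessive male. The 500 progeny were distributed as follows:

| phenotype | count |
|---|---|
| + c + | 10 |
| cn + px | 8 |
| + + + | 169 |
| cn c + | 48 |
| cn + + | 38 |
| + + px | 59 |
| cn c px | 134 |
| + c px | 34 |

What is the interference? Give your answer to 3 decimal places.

The two most frequent reciprocal classes, + + + and cn c px, are the parental types, so the F1 was + + + / cn c px.
The two rarest classes, + c + and cn + px, are the double crossovers. Comparing them with the parentals, only the c allele has switched, so c is the middle locus and the order is px – c – cn.
px–c: (107 + 18)/500 = 0.2500; c–cn: (72 + 18)/500 = 0.1800.
Expected DCO frequency = 0.2500 × 0.1800 ≈ 0.04500; observed = 18/500 ≈ 0.03600.
Coefficient of coincidence = 0.03600/0.04500 ≈ 0.800; interference = 1 − 0.800 = 0.200.

0.200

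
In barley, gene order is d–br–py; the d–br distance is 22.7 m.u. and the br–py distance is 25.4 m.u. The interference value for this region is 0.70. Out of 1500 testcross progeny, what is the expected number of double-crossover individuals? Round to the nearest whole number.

Map distances give recombination frequencies of 0.227 and 0.254 for the two intervals.
With interference 0.70 (so coincidence = 0.30), expected double-crossover frequency = 0.227 × 0.254 × 0.30 = 0.01730.
Expected number = 0.01730 × 1500 = 25.95 ≈ 26.

26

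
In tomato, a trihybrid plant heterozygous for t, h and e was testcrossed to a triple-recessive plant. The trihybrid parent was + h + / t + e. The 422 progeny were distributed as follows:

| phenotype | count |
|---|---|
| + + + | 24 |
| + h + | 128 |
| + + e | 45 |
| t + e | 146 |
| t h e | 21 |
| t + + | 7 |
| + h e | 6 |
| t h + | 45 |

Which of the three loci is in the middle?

e

The two rarest classes, + h e and t + +, are the double crossovers. Comparing them with the parentals, only the e allele has switched, so e is the middle locus and the order is t – e – h.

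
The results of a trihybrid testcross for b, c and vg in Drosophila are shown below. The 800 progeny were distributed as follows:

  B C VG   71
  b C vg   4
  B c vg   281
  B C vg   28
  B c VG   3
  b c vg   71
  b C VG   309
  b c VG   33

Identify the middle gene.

The two most frequent reciprocal classes, B c vg and b C VG, are the parental types, so the F1 was B c vg / b C VG.
The two rarest classes, B c VG and b C vg, are the double crossovers. Comparing them with the parentals, only the vg allele has switched, so vg is the middle locus and the order is c – vg – b.

vg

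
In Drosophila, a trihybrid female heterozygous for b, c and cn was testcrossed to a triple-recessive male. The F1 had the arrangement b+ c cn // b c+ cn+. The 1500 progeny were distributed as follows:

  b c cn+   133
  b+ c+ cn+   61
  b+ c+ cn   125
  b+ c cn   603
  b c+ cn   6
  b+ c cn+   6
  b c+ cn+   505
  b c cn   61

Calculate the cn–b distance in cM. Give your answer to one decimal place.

The two rarest classes, b+ c cn+ and b c+ cn, are the double crossovers. Comparing them with the parentals, only the cn allele has switched, so cn is the middle locus and the order is b – cn – c.
Crossovers in the b–cn interval produce the single-crossover classes b c cn and b+ c+ cn+ (61 + 61 = 122) plus the double crossovers (12).
RF(b–cn) = (122 + 12) / 1500 = 134/1500 = 0.0893 → 8.9 cM.

8.9 cM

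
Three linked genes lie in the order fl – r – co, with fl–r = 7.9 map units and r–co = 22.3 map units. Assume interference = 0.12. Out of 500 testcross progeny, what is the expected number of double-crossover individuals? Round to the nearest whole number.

8

Map distances give recombination frequencies of 0.079 and 0.223 for the two intervals.
With interference 0.12 (so coincidence = 0.88), expected double-crossover frequency = 0.079 × 0.223 × 0.88 = 0.01550.
Expected number = 0.01550 × 500 = 7.75 ≈ 8.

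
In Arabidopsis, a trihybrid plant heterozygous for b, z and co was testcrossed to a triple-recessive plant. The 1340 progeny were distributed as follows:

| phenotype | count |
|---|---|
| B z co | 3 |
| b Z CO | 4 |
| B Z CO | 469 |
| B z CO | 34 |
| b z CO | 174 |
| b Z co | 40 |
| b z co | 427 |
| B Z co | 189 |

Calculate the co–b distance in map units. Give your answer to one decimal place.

The two most frequent reciprocal classes, b z co and B Z CO, are the parental types, so the F1 was b z co / B Z CO.
The two rarest classes, B z co and b Z CO, are the double crossovers. Comparing them with the parentals, only the b allele has switched, so b is the middle locus and the order is z – b – co.
Crossovers in the b–co interval produce the single-crossover classes b z CO and B Z co (174 + 189 = 363) plus the double crossovers (7).
RF(b–co) = (363 + 7) / 1340 = 370/1340 = 0.2761 → 27.6 map units.

27.6 map units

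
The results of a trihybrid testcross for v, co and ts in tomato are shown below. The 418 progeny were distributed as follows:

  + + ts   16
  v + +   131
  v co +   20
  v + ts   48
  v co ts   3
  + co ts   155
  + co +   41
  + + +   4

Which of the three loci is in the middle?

The two most frequent reciprocal classes, + co ts and v + +, are the parental types, so the F1 was + co ts / v + +.
The two rarest classes, v co ts and + + +, are the double crossovers. Comparing them with the parentals, only the v allele has switched, so v is the middle locus and the order is ts – v – co.

v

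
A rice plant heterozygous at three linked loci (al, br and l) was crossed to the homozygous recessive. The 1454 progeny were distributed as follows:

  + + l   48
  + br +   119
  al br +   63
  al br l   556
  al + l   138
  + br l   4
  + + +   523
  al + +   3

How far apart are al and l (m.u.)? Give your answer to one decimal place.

8.1 m.u.

The two most frequent reciprocal classes, al br l and + + +, are the parental types, so the F1 was al br l / + + +.
The two rarest classes, + br l and al + +, are the double crossovers. Comparing them with the parentals, only the al allele has switched, so al is the middle locus and the order is l – al – br.
Crossovers in the l–al interval produce the single-crossover classes al br + and + + l (63 + 48 = 111) plus the double crossovers (7).
RF(l–al) = (111 + 7) / 1454 = 118/1454 = 0.0812 → 8.1 m.u.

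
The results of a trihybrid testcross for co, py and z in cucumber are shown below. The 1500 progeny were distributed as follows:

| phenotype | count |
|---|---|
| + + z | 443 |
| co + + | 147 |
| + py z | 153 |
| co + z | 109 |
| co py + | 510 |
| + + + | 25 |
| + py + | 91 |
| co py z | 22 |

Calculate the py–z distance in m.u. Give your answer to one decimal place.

23.1 m.u.

The two most frequent reciprocal classes, co py + and + + z, are the parental types, so the F1 was co py + / + + z.
The two rarest classes, co py z and + + +, are the double crossovers. Comparing them with the parentals, only the z allele has switched, so z is the middle locus and the order is co – z – py.
Crossovers in the z–py interval produce the single-crossover classes co + + and + py z (147 + 153 = 300) plus the double crossovers (47).
RF(z–py) = (300 + 47) / 1500 = 347/1500 = 0.2313 → 23.1 m.u.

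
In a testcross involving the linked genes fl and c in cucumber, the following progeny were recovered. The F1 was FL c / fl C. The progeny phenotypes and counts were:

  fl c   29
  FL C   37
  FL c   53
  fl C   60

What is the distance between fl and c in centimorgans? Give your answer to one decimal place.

36.9 centimorgans

The recombinant classes are FL C and fl c: 37 + 29 = 66.
Recombination frequency = 66/179 = 0.3687 ≈ 36.9%, i.e. 36.9 centimorgans.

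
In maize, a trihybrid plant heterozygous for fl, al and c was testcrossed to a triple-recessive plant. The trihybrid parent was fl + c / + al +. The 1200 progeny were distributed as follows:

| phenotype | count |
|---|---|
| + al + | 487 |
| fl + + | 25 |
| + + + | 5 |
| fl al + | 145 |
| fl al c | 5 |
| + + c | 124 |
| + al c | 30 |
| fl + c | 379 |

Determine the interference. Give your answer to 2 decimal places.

The two rarest classes, fl al c and + + +, are the double crossovers. Comparing them with the parentals, only the al allele has switched, so al is the middle locus and the order is c – al – fl.
c–al: (55 + 10)/1200 = 0.0542; al–fl: (269 + 10)/1200 = 0.2325.
Expected DCO frequency = 0.0542 × 0.2325 ≈ 0.01260; observed = 10/1200 ≈ 0.00833.
Coefficient of coincidence = 0.00833/0.01260 ≈ 0.66; interference = 1 − 0.66 = 0.34.

0.34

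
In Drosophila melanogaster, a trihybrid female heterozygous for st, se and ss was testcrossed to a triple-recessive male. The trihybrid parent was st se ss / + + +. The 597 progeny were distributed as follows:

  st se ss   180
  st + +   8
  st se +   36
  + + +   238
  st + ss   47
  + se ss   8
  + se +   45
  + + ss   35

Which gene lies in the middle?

st

The two rarest classes, + se ss and st + +, are the double crossovers. Comparing them with the parentals, only the st allele has switched, so st is the middle locus and the order is se – st – ss.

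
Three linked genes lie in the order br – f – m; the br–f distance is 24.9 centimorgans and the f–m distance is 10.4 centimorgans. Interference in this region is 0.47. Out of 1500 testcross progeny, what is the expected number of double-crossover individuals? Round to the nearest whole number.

21

Map distances give recombination frequencies of 0.249 and 0.104 for the two intervals.
With interference 0.47 (so coincidence = 0.53), expected double-crossover frequency = 0.249 × 0.104 × 0.53 = 0.01372.
Expected number = 0.01372 × 1500 = 20.59 ≈ 21.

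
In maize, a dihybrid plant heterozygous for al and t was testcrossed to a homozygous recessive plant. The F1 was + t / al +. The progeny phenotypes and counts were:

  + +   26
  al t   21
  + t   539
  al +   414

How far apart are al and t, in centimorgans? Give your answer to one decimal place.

The recombinant classes are + + and al t: 26 + 21 = 47.
Recombination frequency = 47/1000 = 0.0470 ≈ 4.7%, i.e. 4.7 centimorgans.

4.7 centimorgans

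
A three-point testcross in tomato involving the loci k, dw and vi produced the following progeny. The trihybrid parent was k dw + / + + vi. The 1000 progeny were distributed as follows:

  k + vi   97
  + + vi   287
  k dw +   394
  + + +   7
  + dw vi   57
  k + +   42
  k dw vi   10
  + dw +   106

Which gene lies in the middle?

vi

The two rarest classes, k dw vi and + + +, are the double crossovers. Comparing them with the parentals, only the vi allele has switched, so vi is the middle locus and the order is k – vi – dw.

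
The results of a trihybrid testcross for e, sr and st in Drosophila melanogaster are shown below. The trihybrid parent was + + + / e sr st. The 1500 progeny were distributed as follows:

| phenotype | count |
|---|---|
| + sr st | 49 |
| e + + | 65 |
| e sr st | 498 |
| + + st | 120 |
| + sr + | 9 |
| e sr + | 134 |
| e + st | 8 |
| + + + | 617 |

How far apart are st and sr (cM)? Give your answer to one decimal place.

18.1 cM

The two rarest classes, + sr + and e + st, are the double crossovers. Comparing them with the parentals, only the sr allele has switched, so sr is the middle locus and the order is e – sr – st.
Crossovers in the sr–st interval produce the single-crossover classes + + st and e sr + (120 + 134 = 254) plus the double crossovers (17).
RF(sr–st) = (254 + 17) / 1500 = 271/1500 = 0.1807 → 18.1 cM.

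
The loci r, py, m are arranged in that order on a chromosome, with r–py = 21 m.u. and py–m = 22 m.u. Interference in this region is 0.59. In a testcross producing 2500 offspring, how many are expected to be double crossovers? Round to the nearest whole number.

47

Map distances give recombination frequencies of 0.210 and 0.220 for the two intervals.
With interference 0.59 (so coincidence = 0.41), expected double-crossover frequency = 0.210 × 0.220 × 0.41 = 0.01894.
Expected number = 0.01894 × 2500 = 47.36 ≈ 47.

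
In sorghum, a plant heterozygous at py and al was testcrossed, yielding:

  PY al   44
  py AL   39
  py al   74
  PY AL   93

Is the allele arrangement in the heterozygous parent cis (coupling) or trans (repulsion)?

The two most frequent classes are PY AL (93) and py al (74); these are the parental (non-recombinant) types.
So the F1 carried PY AL on one chromosome and py al on the other — the recessive alleles are on the same chromosome (cis / coupling).

cis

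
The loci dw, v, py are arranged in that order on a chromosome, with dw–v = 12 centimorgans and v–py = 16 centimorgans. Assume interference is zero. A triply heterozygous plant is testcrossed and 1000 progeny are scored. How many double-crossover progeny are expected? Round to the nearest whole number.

Map distances give recombination frequencies of 0.120 and 0.160 for the two intervals.
With no interference, expected double-crossover frequency = 0.120 × 0.160 = 0.01920.
Expected number = 0.01920 × 1000 = 19.20 ≈ 19.

19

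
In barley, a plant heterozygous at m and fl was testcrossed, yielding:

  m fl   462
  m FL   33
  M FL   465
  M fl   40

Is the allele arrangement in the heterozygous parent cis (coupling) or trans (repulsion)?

cis

The two most frequent classes are M FL (465) and m fl (462); these are the parental (non-recombinant) types.
So the F1 carried M FL on one chromosome and m fl on the other — the recessive alleles are on the same chromosome (cis / coupling).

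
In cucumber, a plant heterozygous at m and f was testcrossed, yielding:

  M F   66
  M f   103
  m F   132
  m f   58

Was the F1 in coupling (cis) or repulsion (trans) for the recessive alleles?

trans

The two most frequent classes are M f (103) and m F (132); these are the parental (non-recombinant) types.
So the F1 carried M f on one chromosome and m F on the other — the recessive alleles are on opposite chromosomes (trans / repulsion).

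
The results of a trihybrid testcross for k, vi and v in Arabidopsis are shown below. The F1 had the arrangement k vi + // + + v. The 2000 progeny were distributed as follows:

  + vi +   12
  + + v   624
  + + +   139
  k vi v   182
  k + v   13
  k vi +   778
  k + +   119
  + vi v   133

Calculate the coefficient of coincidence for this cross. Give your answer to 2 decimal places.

The two rarest classes, + vi + and k + v, are the double crossovers. Comparing them with the parentals, only the k allele has switched, so k is the middle locus and the order is v – k – vi.
v–k: (321 + 25)/2000 = 0.1730; k–vi: (252 + 25)/2000 = 0.1385.
Expected DCO frequency = 0.1730 × 0.1385 ≈ 0.02396; observed = 25/2000 ≈ 0.01250.
Coefficient of coincidence = 0.01250/0.02396 ≈ 0.52.

0.52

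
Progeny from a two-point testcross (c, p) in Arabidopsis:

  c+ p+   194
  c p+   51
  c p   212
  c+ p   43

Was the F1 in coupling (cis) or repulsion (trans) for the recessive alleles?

The two most frequent classes are c+ p+ (194) and c p (212); these are the parental (non-recombinant) types.
So the F1 carried c+ p+ on one chromosome and c p on the other — the recessive alleles are on the same chromosome (cis / coupling).

cis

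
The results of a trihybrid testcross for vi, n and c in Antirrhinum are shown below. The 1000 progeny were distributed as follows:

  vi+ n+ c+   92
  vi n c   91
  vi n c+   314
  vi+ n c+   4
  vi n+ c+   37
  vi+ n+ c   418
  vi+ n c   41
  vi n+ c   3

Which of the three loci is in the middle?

vi

The two most frequent reciprocal classes, vi n c+ and vi+ n+ c, are the parental types, so the F1 was vi n c+ / vi+ n+ c.
The two rarest classes, vi+ n c+ and vi n+ c, are the double crossovers. Comparing them with the parentals, only the vi allele has switched, so vi is the middle locus and the order is c – vi – n.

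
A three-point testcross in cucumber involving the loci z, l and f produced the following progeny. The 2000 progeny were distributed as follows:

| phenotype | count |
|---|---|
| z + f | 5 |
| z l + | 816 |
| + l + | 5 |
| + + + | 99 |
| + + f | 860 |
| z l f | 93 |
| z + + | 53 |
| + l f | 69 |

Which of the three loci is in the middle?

The two most frequent reciprocal classes, z l + and + + f, are the parental types, so the F1 was z l + / + + f.
The two rarest classes, + l + and z + f, are the double crossovers. Comparing them with the parentals, only the z allele has switched, so z is the middle locus and the order is l – z – f.

z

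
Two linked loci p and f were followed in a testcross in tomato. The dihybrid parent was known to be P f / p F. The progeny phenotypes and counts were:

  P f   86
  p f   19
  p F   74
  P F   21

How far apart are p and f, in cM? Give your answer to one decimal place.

The recombinant classes are P F and p f: 21 + 19 = 40.
Recombination frequency = 40/200 = 0.2000 ≈ 20.0%, i.e. 20.0 cM.

20.0 cM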